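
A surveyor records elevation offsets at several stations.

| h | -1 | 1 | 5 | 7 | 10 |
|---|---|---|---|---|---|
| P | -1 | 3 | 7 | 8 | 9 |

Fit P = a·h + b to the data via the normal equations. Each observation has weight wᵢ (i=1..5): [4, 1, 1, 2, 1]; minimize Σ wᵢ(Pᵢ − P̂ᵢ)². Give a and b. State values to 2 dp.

Normal-equation sums: Σwᵢ·h·h = 228, Σwᵢ·h = 26, Σwᵢ·1 = 9.
For AᵀWP: Σwᵢ·h·P = 244, Σwᵢ·P = 31.
Normal equations: [[228, 26]; [26, 9]]·[a, b]ᵀ = [244, 31]ᵀ.
det = 228·9 − 26² = 1376.
a = (244·9 − 26·31)/1376 = 695/688; b = (228·31 − 26·244)/1376 = 181/344.

a = 1.01, b = 0.53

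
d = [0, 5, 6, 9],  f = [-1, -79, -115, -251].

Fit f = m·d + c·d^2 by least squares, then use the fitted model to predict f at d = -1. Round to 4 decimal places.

f̂ = -1.8585

Normal-equation sums: Σd·d = 142, Σd·d^2 = 1070, Σd^2·d^2 = 8482.
For Mᵀf: Σd·f = -3344, Σd^2·f = -26446.
So MᵀM·[m, c]ᵀ = Mᵀf: [[142, 1070]; [1070, 8482]]·[m, c]ᵀ = [-3344, -26446]ᵀ.
det = 142·8482 − 1070² = 59544.
m = ((-3344)·8482 − 1070·(-26446))/59544 = -5549/4962; c = (142·(-26446) − 1070·(-3344))/59544 = -14771/4962.
At d = -1: f̂ = (-5549/4962)·(-1) + (-14771/4962)·(1) = -1537/827.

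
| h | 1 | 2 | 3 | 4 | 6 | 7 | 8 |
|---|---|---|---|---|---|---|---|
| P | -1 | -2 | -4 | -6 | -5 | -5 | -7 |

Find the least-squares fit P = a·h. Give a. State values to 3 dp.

a = -0.905

Sums needed: Σh·h = 179.
For AᵀP: Σh·P = -162.
So AᵀA·[a]ᵀ = AᵀP: [[179]]·[a]ᵀ = [-162]ᵀ.
a = (-162)/179 = -0.905028.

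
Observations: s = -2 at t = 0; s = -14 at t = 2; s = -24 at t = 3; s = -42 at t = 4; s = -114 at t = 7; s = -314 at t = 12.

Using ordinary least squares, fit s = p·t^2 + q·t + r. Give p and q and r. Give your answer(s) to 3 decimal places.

p = -2.012, q = -1.885, r = -1.752

The normal equations are: 23490·p + 2170·q + 222·r = -51746;  2170·p + 222·q + 28·r = -4834;  222·p + 28·q + 6·r = -510.
(Σt^2·t^2 = 23490, Σt^2·t = 2170, Σt^2 = 222, Σt·t = 222, Σt = 28, Σ1 = 6, Σt^2·s = -51746, Σt·s = -4834, Σs = -510.)
Solving the 3×3 system (Gaussian elimination) gives p = -1153/573, q = -360/191, r = -1004/573.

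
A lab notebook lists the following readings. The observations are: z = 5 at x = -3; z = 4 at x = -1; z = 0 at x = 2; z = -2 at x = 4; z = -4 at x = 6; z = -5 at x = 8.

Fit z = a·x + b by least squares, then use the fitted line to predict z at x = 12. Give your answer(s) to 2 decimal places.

ẑ = -9.49

Normal-equation sums: Σx·x = 130, Σx = 16, Σ1 = 6.
And Σx·z = -91, Σz = -2.
Δ = 130·6 − 16² = 524.
a = ((-91)·6 − 16·(-2))/524 = -257/262; b = (130·(-2) − 16·(-91))/524 = 299/131.
At x = 12: ẑ = (-257/262)·(12) + (299/131)·(1) = -1243/131.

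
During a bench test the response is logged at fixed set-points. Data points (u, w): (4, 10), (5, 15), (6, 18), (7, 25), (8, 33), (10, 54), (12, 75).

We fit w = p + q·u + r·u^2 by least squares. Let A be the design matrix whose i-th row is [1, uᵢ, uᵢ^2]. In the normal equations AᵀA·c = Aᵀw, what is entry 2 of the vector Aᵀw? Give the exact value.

Entry 2 ↔ basis u, so (Aᵀw)_{2} = Σᵢ (u)·wᵢ = (4)·(10) + (5)·(15) + (6)·(18) + (7)·(25) + (8)·(33) + (10)·(54) + (12)·(75) = 2102.

2102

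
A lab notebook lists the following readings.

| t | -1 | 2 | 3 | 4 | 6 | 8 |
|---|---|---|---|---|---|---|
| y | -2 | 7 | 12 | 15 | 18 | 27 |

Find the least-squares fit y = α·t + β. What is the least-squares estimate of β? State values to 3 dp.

β = 1.412

Compute the Gram sums: Σt·t = 130, Σt = 22, Σ1 = 6.
And Σt·y = 436, Σy = 77.
AᵀA·[α, β]ᵀ = Aᵀy becomes [[130, 22]; [22, 6]]·[α, β]ᵀ = [436, 77]ᵀ.
Δ = 130·6 − 22² = 296.
α = (436·6 − 22·77)/296 = 461/148; β = (130·77 − 22·436)/296 = 209/148.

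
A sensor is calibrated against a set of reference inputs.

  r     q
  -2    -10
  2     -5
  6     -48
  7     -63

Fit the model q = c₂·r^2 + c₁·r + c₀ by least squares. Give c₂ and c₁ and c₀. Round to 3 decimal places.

c₂ = -1.418, c₁ = 1.074, c₀ = -2.028

Normal-equation sums: Σr^2·r^2 = 3729, Σr^2·r = 559, Σr^2 = 93, Σr·r = 93, Σr = 13, Σ1 = 4.
And Σr^2·q = -4875, Σr·q = -719, Σq = -126.
Row-reducing yields c₂ = -9635/6796, c₁ = 7299/6796, c₀ = -6891/3398.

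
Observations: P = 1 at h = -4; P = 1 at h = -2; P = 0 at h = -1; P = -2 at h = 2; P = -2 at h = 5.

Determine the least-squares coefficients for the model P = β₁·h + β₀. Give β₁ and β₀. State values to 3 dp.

Setting ∂/∂β₁ … = 0 gives: 50·β₁ + 0·β₀ = -20;  0·β₁ + 5·β₀ = -2.
det = 50·5 − 0² = 250.
β₁ = ((-20)·5 − 0·(-2))/250 = -2/5; β₀ = (50·(-2) − 0·(-20))/250 = -2/5.

β₁ = -0.400, β₀ = -0.400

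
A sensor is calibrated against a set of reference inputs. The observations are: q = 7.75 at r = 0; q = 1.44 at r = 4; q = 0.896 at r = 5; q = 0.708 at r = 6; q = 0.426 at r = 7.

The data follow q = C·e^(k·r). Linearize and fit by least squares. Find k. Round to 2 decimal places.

k = -0.41

Linearized form: ln q = k·r + ln C. From the 5 transformed points,
AᵀA = [[126.0000, 22.0000]; [22.0000, 5]], rhs = [-7.1356, 1.1039]ᵀ  (here Σr = 22.0000, Σ(r)² = 126.0000, Σln q = 1.1039, Σr·ln q = -7.1356).
Solving (det = 146.0000): k = -0.41071, ln C = 2.02790.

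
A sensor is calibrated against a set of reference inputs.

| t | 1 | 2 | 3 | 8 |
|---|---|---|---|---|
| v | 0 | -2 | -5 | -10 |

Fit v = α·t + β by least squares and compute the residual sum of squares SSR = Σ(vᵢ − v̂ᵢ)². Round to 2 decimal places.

SSR = 2.95

Compute the Gram sums: Σt·t = 78, Σt = 14, Σ1 = 4.
For Xᵀv: Σt·v = -99, Σv = -17.
Normal equations: [[78, 14]; [14, 4]]·[α, β]ᵀ = [-99, -17]ᵀ.
Δ = 78·4 − 14² = 116.
α = ((-99)·4 − 14·(-17))/116 = -79/58; β = (78·(-17) − 14·(-99))/116 = 15/29.
Residuals: 49/58, 6/29, -83/58, 11/29; SSR = 171/58.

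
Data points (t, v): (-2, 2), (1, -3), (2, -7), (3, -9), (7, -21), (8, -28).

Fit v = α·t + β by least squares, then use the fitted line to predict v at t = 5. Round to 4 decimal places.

The normal system AᵀA·[α, β]ᵀ = Aᵀv is [[131, 19]; [19, 6]]·[α, β]ᵀ = [-419, -66]ᵀ.
Determinant 131·6 − 19² = 425.
α = ((-419)·6 − 19·(-66))/425 = -252/85; β = (131·(-66) − 19·(-419))/425 = -137/85.
At t = 5: v̂ = (-252/85)·(5) + (-137/85)·(1) = -1397/85.

v̂ = -16.4353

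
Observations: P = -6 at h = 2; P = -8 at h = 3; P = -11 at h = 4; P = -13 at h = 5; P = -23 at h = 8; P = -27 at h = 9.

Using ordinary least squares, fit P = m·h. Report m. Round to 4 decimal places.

m = -2.8744

With design matrix A, AᵀA = [[199]] and AᵀP = [-572]ᵀ.
m = (-572)/199 = -2.87437.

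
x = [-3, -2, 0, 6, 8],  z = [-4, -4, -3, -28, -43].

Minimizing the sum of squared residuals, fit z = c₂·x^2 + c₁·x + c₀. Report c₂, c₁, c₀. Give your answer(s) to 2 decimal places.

c₂ = -0.47, c₁ = -1.17, c₀ = -3.62

Entries of AᵀA: Σx^2·x^2 = 5489, Σx^2·x = 693, Σx^2 = 113, Σx·x = 113, Σx = 9, Σ1 = 5.
Moment sums: Σx^2·z = -3812, Σx·z = -492, Σz = -82.
Row-reducing yields c₂ = -13121/27762, c₁ = -10803/9254, c₀ = -50213/13881.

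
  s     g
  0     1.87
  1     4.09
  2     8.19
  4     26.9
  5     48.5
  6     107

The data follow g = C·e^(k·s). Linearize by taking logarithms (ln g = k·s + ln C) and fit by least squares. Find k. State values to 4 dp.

Let Y = ln g. Fitting Y = k·s + ln C by least squares:
AᵀA = [[82.0000, 18.0000]; [18.0000, 6]], rhs = [66.2277, 15.9839]ᵀ  (here Σs = 18.0000, Σ(s)² = 82.0000, Σln g = 15.9839, Σs·ln g = 66.2277).
Slope k = (n·Σs·ln g − Σs·Σln g)/(n·Σ(s)² − (Σs)²) = (6·66.2277 − 18.0000·15.9839)/168.0000 = 0.65271; ln C = (Σln g − k·Σs)/n = 0.70585.

k = 0.6527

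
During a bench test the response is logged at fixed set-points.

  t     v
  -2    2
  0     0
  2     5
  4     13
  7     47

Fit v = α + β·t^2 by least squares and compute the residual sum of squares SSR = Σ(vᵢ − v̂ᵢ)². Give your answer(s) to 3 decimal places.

SSR = 8.401

Compute the Gram sums: Σ1 = 5, Σt^2 = 73, Σt^2·t^2 = 2689.
Moment sums: Σv = 67, Σt^2·v = 2539.
det = 5·2689 − 73² = 8116.
α = (67·2689 − 73·2539)/8116 = -1296/2029; β = (5·2539 − 73·67)/8116 = 1951/2029.
Residuals: -2450/2029, 1296/2029, 3637/2029, -3543/2029, 1060/2029; SSR = 17046/2029.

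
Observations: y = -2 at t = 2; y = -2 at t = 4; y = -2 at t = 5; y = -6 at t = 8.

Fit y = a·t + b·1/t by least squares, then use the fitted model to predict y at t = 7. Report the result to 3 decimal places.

From the data, Σt·t = 109, Σt·1/t = 4, Σ1/t·1/t = 589/1600.
For Xᵀy: Σt·y = -70, Σ1/t·y = -53/20.
Eliminating b: (589/1600)·(row 1) − 4·(row 2) gives (38601/1600)·a = (589/1600)·(-70) − 4·(-53/20) = -2427/160, so a = -8090/12867.
Then b = ((-53/20) − 4·(-8090/12867))/(589/1600) = -4720/12867.
At t = 7: ŷ = (-8090/12867)·(7) + (-4720/12867)·(1/7) = -133710/30023.

ŷ = -4.454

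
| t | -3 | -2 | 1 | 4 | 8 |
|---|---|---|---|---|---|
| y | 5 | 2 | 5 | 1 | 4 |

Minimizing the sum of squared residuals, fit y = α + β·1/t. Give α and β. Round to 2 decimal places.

α = 3.30, β = 0.90

MᵀM·[α, β]ᵀ = Mᵀy reads: 5·α + (13/24)·β = 17;  (13/24)·α + (829/576)·β = 37/12.
(Σ1 = 5, Σ1/t = 13/24, Σ1/t·1/t = 829/576, Σy = 17, Σ1/t·y = 37/12.)
Eliminating β: (829/576)·(row 1) − (13/24)·(row 2) gives (497/72)·α = (829/576)·17 − (13/24)·(37/12) = 1459/64, so α = 13131/3976.
Then β = ((37/12) − (13/24)·(13131/3976))/(829/576) = 447/497.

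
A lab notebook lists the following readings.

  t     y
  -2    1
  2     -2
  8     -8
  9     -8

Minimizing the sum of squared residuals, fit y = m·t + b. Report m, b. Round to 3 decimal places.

Forming MᵀM = [[153, 17]; [17, 4]] and Mᵀy = [-142, -17]ᵀ gives MᵀM·[m, b]ᵀ = Mᵀy.
Determinant 153·4 − 17² = 323.
m = ((-142)·4 − 17·(-17))/323 = -279/323; b = (153·(-17) − 17·(-142))/323 = -11/19.

m = -0.864, b = -0.579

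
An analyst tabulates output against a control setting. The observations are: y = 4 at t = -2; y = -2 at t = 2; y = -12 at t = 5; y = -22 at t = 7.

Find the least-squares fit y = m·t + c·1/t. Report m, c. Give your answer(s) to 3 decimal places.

XᵀX·[m, c]ᵀ = Xᵀy reads: 82·m + 4·c = -226;  4·m + (1373/2450)·c = -299/35.
Determinant 82·(1373/2450) − 4² = 36693/1225.
m = ((-226)·(1373/2450) − 4·(-299/35))/(36693/1225) = -37763/12231; c = (82·(-299/35) − 4·(-226))/(36693/1225) = 83090/12231.

m = -3.087, c = 6.793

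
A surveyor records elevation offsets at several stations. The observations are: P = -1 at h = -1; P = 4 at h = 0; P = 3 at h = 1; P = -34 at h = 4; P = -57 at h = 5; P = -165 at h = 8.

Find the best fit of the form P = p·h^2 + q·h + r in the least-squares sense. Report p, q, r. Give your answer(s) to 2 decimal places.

Entries of AᵀA: Σh^2·h^2 = 4979, Σh^2·h = 701, Σh^2 = 107, Σh·h = 107, Σh = 17, Σ1 = 6.
And Σh^2·P = -12527, Σh·P = -1737, ΣP = -250.
So AᵀA·[p, q, r]ᵀ = AᵀP: [[4979, 701, 107]; [701, 107, 17]; [107, 17, 6]]·[p, q, r]ᵀ = [-12527, -1737, -250]ᵀ.
Inverting the 3×3 Gram matrix, [p, q, r]ᵀ = [-98203/33594, 6971/3054, 22379/5599]ᵀ.

p = -2.92, q = 2.28, r = 4.00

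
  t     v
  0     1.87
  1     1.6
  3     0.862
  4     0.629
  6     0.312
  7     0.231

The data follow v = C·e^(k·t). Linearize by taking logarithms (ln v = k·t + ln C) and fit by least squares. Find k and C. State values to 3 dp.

k = -0.308, C = 2.058

Let Y = ln v. Fitting Y = k·t + ln C by least squares:
Σt = 21.0000, Σ(t)² = 111.0000, Σln v = -2.1463, Σt·ln v = -19.0759.
Normal system: [[111.0000, 21.0000]; [21.0000, 6]]·[k, ln C]ᵀ = [-19.0759, -2.1463]ᵀ.
Slope k = (n·Σt·ln v − Σt·Σln v)/(n·Σ(t)² − (Σt)²) = (6·-19.0759 − 21.0000·-2.1463)/225.0000 = -0.30837; ln C = (Σln v − k·Σt)/n = 0.72159, so C = exp(0.72159) = 2.05770.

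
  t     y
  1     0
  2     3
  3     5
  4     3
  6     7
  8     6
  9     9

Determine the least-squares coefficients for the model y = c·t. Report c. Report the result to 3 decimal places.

Normal-equation sums: Σt·t = 211.
Right-hand side: Σt·y = 204.
Hence c = 204 / 211 ≈ 0.966825.

c = 0.967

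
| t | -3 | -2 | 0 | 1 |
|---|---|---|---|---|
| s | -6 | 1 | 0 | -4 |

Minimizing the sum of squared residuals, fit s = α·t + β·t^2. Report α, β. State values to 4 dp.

α = -3.0556, β = -1.6111

Setting ∂/∂α … = 0 gives: 14·α + (-34)·β = 12;  (-34)·α + 98·β = -54.
Eliminating β: 98·(row 1) − (-34)·(row 2) gives 216·α = 98·12 − (-34)·(-54) = -660, so α = -55/18.
Then β = ((-54) − (-34)·(-55/18))/98 = -29/18.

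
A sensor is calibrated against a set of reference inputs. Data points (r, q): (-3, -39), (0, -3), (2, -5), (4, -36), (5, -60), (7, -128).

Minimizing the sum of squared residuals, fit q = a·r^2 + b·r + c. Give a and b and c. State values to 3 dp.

a = -3.093, b = 3.586, c = -1.027

The normal system XᵀX·[a, b, c]ᵀ = Xᵀq is [[3379, 513, 103]; [513, 103, 15]; [103, 15, 6]]·[a, b, c]ᵀ = [-8719, -1233, -271]ᵀ.
Inverting the 3×3 Gram matrix, [a, b, c]ᵀ = [-186671/60344, 216387/60344, -30993/30172]ᵀ.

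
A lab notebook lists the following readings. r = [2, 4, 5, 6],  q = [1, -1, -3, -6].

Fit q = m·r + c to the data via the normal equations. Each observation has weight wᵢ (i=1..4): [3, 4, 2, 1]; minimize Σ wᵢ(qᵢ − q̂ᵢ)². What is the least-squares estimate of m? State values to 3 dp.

m = -1.511

From the data, Σwᵢ·r·r = 162, Σwᵢ·r = 38, Σwᵢ·1 = 10.
Moment sums: Σwᵢ·r·q = -76, Σwᵢ·q = -13.
Normal equations: [[162, 38]; [38, 10]]·[m, c]ᵀ = [-76, -13]ᵀ.
Determinant 162·10 − 38² = 176.
m = ((-76)·10 − 38·(-13))/176 = -133/88; c = (162·(-13) − 38·(-76))/176 = 391/88.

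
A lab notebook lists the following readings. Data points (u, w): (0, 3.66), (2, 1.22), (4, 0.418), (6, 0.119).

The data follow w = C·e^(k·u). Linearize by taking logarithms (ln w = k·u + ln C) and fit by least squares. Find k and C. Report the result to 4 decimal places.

k = -0.5675, C = 3.7669

Linearized form: ln w = k·u + ln C. From the 4 transformed points,
Σu = 12.0000, Σ(u)² = 56.0000, Σln w = -1.5046, Σu·ln w = -15.8632.
Equations: 56.0000·k + 12.0000·ln C = -15.8632;  12.0000·k + 4·ln C = -1.5046.
Solving (det = 80.0000): k = -0.56747, ln C = 1.32626, so C = exp(1.32626) = 3.76694.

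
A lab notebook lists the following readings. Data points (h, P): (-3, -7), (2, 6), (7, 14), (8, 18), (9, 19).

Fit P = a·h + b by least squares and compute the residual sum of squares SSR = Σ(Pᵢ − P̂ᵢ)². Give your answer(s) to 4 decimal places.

Forming AᵀA = [[207, 23]; [23, 5]] and AᵀP = [446, 50]ᵀ gives AᵀA·[a, b]ᵀ = AᵀP.
Δ = 207·5 − 23² = 506.
a = (446·5 − 23·50)/506 = 540/253; b = (207·50 − 23·446)/506 = 2/11.
Residuals: -197/253, 392/253, -284/253, 188/253, -9/23; SSR = 1258/253.

SSR = 4.9723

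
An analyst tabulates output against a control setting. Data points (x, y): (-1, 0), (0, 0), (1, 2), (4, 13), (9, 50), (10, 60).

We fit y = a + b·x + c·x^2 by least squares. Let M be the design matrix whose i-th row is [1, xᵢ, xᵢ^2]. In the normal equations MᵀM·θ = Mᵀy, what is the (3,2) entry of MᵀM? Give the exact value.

Row 3 ↔ basis x^2, column 2 ↔ basis x, so (MᵀM)_{3,2} = Σᵢ (x^2)·(x) = (1)·(-1) + (0)·(0) + (1)·(1) + (16)·(4) + (81)·(9) + (100)·(10) = 1793.

1793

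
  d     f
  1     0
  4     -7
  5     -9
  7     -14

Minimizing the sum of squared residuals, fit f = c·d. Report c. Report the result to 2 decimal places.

c = -1.88

With design matrix A, AᵀA = [[91]] and Aᵀf = [-171]ᵀ.
Hence c = -171 / 91 ≈ -1.87912.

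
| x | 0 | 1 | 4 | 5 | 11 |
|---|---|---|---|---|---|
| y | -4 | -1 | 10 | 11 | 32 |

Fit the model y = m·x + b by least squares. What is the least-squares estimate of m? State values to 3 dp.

Compute the Gram sums: Σx·x = 163, Σx = 21, Σ1 = 5.
Right-hand side: Σx·y = 446, Σy = 48.
Normal equations: [[163, 21]; [21, 5]]·[m, b]ᵀ = [446, 48]ᵀ.
Eliminating b: 5·(row 1) − 21·(row 2) gives 374·m = 5·446 − 21·48 = 1222, so m = 611/187.
Then b = (48 − 21·(611/187))/5 = -771/187.

m = 3.267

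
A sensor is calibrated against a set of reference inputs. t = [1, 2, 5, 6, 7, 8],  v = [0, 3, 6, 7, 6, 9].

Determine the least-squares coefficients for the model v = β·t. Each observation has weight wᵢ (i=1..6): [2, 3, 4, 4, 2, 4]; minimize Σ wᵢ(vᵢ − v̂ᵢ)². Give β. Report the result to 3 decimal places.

β = 1.108

Normal-equation sums: Σwᵢ·t·t = 612.
Moment sums: Σwᵢ·t·v = 678.
So XᵀWX·[β]ᵀ = XᵀWv: [[612]]·[β]ᵀ = [678]ᵀ.
Hence β = 678 / 612 ≈ 1.10784.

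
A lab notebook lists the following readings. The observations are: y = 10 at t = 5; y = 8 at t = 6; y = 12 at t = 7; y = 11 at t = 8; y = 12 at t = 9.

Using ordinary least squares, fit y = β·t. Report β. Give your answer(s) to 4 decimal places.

β = 1.4824

XᵀX·[β]ᵀ = Xᵀy reads: 255·β = 378.
(Σt·t = 255, Σt·y = 378.)
Hence β = 378 / 255 ≈ 1.48235.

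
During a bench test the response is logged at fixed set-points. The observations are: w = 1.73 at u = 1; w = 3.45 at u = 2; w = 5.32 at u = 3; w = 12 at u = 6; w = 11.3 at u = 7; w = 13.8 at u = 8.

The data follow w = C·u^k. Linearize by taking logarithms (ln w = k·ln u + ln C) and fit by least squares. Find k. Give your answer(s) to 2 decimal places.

Taking logs, ln w = k·ln u + ln C, so regress ln w on ln u.
Σln u = 7.6089, Σ(ln u)² = 13.0084, Σln w = 10.9923, Σln u·ln w = 17.3233.
Equations: 13.0084·k + 7.6089·ln C = 17.3233;  7.6089·k + 6·ln C = 10.9923.
Slope k = (n·Σln u·ln w − Σln u·Σln w)/(n·Σ(ln u)² − (Σln u)²) = (6·17.3233 − 7.6089·10.9923)/20.1558 = 1.00719; ln C = (Σln w − k·Σln u)/n = 0.55480.

k = 1.01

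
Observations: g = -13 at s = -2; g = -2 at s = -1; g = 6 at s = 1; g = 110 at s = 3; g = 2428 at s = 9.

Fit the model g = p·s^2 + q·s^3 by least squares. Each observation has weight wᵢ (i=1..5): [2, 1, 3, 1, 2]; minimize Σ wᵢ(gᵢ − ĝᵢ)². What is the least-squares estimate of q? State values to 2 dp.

Entries of MᵀWM: Σwᵢ·s^2·s^2 = 13239, Σwᵢ·s^2·s^3 = 118279, Σwᵢ·s^3·s^3 = 1063743.
Moment sums: Σwᵢ·s^2·g = 394238, Σwᵢ·s^3·g = 3543222.
det = 13239·1063743 − 118279² = 92971736.
p = (394238·1063743 − 118279·3543222)/92971736 = 34894737/11621467; q = (13239·3543222 − 118279·394238)/92971736 = 34829957/11621467.

q = 3.00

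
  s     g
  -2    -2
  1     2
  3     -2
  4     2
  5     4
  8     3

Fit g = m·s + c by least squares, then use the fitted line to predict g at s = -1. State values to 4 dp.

Setting ∂/∂m … = 0 gives: 119·m + 19·c = 52;  19·m + 6·c = 7.
(Σs·s = 119, Σs = 19, Σ1 = 6, Σs·g = 52, Σg = 7.)
Eliminating c: 6·(row 1) − 19·(row 2) gives 353·m = 6·52 − 19·7 = 179, so m = 179/353.
Then c = (7 − 19·(179/353))/6 = -155/353.
At s = -1: ĝ = (179/353)·(-1) + (-155/353)·(1) = -334/353.

ĝ = -0.9462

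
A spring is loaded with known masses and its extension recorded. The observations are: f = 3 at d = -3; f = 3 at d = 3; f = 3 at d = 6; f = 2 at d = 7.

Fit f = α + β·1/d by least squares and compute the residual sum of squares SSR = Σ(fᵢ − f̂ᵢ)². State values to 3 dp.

SSR = 0.733

The normal equations are: 4·α + (13/42)·β = 11;  (13/42)·α + (53/196)·β = 11/14.
Eliminating β: (53/196)·(row 1) − (13/42)·(row 2) gives (1739/1764)·α = (53/196)·11 − (13/42)·(11/14) = 803/294, so α = 4818/1739.
Then β = ((11/14) − (13/42)·(4818/1739))/(53/196) = -462/1739.
Residuals: 245/1739, 553/1739, 476/1739, -1274/1739; SSR = 1274/1739.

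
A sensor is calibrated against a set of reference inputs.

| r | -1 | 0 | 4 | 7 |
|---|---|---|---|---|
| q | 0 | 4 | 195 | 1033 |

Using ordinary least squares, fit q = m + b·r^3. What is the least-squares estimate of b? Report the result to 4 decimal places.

With design matrix M, MᵀM = [[4, 406]; [406, 121746]] and Mᵀq = [1232, 366799]ᵀ.
Eliminating b: 121746·(row 1) − 406·(row 2) gives 322148·m = 121746·1232 − 406·366799 = 1070678, so m = 535339/161074.
Then b = (366799 − 406·(535339/161074))/121746 = 241751/80537.

b = 3.0017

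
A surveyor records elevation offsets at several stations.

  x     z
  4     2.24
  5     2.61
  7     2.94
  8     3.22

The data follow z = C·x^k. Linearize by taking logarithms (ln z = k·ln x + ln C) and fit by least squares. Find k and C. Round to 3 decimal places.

Taking logs, ln z = k·ln x + ln C, so regress ln z on ln x.
Σln x = 7.0211, Σ(ln x)² = 12.6227, Σln z = 4.0136, Σln x·ln z = 7.1922.
Equations: 12.6227·k + 7.0211·ln C = 7.1922;  7.0211·k + 4·ln C = 4.0136.
Solving (det = 1.1954): k = 0.49254, ln C = 0.13887, so C = exp(0.13887) = 1.14897.

k = 0.493, C = 1.149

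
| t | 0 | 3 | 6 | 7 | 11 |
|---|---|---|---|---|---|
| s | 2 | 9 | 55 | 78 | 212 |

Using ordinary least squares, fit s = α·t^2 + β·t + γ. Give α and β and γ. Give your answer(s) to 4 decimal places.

The normal equations are: 18419·α + 1917·β + 215·γ = 31535;  1917·α + 215·β + 27·γ = 3235;  215·α + 27·β + 5·γ = 356.
(Σt^2·t^2 = 18419, Σt^2·t = 1917, Σt^2 = 215, Σt·t = 215, Σt = 27, Σ1 = 5, Σt^2·s = 31535, Σt·s = 3235, Σs = 356.)
Inverting the 3×3 Gram matrix, [α, β, γ]ᵀ = [108819/52754, -188183/52754, 46528/26377]ᵀ.

α = 2.0628, β = -3.5672, γ = 1.7640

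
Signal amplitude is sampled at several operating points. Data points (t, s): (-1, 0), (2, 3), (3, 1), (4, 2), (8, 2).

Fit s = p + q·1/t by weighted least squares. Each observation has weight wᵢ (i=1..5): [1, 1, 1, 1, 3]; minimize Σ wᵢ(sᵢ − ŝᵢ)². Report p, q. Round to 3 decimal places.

p = 1.610, q = 1.595

Compute the Gram sums: Σwᵢ·1 = 7, Σwᵢ·1/t = 11/24, Σwᵢ·1/t·1/t = 847/576.
Right-hand side: Σwᵢ·s = 12, Σwᵢ·1/t·s = 37/12.
XᵀWX·[p, q]ᵀ = XᵀWs becomes [[7, 11/24]; [11/24, 847/576]]·[p, q]ᵀ = [12, 37/12]ᵀ.
Δ = 7·(847/576) − (11/24)² = 121/12.
p = (12·(847/576) − (11/24)·(37/12))/(121/12) = 425/264; q = (7·(37/12) − (11/24)·12)/(121/12) = 193/121.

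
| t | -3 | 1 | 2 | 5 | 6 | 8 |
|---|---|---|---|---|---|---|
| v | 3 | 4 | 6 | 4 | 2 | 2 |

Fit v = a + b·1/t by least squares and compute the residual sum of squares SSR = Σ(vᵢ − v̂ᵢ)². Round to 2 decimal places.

SSR = 8.97

MᵀM·[a, b]ᵀ = Mᵀv reads: 6·a + (199/120)·b = 21;  (199/120)·a + (20801/14400)·b = 443/60.
(Σ1 = 6, Σ1/t = 199/120, Σ1/t·1/t = 20801/14400, Σv = 21, Σ1/t·v = 443/60.)
det = 6·(20801/14400) − (199/120)² = 17041/2880.
a = (21·(20801/14400) − (199/120)·(443/60))/(17041/2880) = 260507/85205; b = (6·(443/60) − (199/120)·21)/(17041/2880) = 27288/17041.
Residuals: 40588/85205, -56127/85205, 182503/85205, 10605/17041, -112837/85205, -107152/85205; SSR = 764396/85205.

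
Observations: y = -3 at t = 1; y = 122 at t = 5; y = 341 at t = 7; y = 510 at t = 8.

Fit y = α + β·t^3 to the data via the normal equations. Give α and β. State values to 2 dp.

Sums needed: Σ1 = 4, Σt^3 = 981, Σt^3·t^3 = 395419.
Right-hand side: Σy = 970, Σt^3·y = 393330.
Eliminating β: 395419·(row 1) − 981·(row 2) gives 619315·α = 395419·970 − 981·393330 = -2300300, so α = -460060/123863.
Then β = (393330 − 981·(-460060/123863))/395419 = 124350/123863.

α = -3.71, β = 1.00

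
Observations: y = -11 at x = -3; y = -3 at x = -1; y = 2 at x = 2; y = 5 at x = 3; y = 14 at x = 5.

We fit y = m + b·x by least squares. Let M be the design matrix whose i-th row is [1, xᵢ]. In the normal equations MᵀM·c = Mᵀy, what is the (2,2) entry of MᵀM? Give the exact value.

Row 2 ↔ basis x, column 2 ↔ basis x, so (MᵀM)_{2,2} = Σᵢ (x)·(x) = (-3)·(-3) + (-1)·(-1) + (2)·(2) + (3)·(3) + (5)·(5) = 48.

48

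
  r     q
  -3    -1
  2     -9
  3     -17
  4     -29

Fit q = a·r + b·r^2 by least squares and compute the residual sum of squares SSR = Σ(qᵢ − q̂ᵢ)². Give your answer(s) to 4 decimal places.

SSR = 2.2908

Setting ∂/∂a … = 0 gives: 38·a + 72·b = -182;  72·a + 434·b = -662.
(Σr·r = 38, Σr·r^2 = 72, Σr^2·r^2 = 434, Σr·q = -182, Σr^2·q = -662.)
Determinant 38·434 − 72² = 11308.
a = ((-182)·434 − 72·(-662))/11308 = -7831/2827; b = (38·(-662) − 72·(-182))/11308 = -3013/2827.
Residuals: 797/2827, 2271/2827, 2551/2827, -2451/2827; SSR = 6476/2827.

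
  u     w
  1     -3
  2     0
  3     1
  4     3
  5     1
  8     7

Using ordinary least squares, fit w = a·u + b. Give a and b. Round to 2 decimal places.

Normal-equation sums: Σu·u = 119, Σu = 23, Σ1 = 6.
For Aᵀw: Σu·w = 73, Σw = 9.
Eliminating b: 6·(row 1) − 23·(row 2) gives 185·a = 6·73 − 23·9 = 231, so a = 231/185.
Then b = (9 − 23·(231/185))/6 = -608/185.

a = 1.25, b = -3.29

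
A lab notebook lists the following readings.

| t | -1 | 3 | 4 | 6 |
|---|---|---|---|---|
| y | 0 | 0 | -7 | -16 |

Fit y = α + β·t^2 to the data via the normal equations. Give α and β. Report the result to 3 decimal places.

α = 1.885, β = -0.493

AᵀA·[α, β]ᵀ = Aᵀy reads: 4·α + 62·β = -23;  62·α + 1634·β = -688.
(Σ1 = 4, Σt^2 = 62, Σt^2·t^2 = 1634, Σy = -23, Σt^2·y = -688.)
Determinant 4·1634 − 62² = 2692.
α = ((-23)·1634 − 62·(-688))/2692 = 2537/1346; β = (4·(-688) − 62·(-23))/2692 = -663/1346.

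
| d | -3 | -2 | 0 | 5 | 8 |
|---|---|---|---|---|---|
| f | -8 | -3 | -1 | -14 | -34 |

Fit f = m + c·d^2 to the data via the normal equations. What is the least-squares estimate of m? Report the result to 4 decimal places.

Sums needed: Σ1 = 5, Σd^2 = 102, Σd^2·d^2 = 4818.
And Σf = -60, Σd^2·f = -2610.
XᵀX·[m, c]ᵀ = Xᵀf becomes [[5, 102]; [102, 4818]]·[m, c]ᵀ = [-60, -2610]ᵀ.
Determinant 5·4818 − 102² = 13686.
m = ((-60)·4818 − 102·(-2610))/13686 = -3810/2281; c = (5·(-2610) − 102·(-60))/13686 = -1155/2281.

m = -1.6703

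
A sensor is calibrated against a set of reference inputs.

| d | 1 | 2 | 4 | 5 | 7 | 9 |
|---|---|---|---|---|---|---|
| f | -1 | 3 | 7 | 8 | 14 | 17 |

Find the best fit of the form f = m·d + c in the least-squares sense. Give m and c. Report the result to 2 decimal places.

AᵀA·[m, c]ᵀ = Aᵀf reads: 176·m + 28·c = 324;  28·m + 6·c = 48.
det = 176·6 − 28² = 272.
m = (324·6 − 28·48)/272 = 75/34; c = (176·48 − 28·324)/272 = -39/17.

m = 2.21, c = -2.29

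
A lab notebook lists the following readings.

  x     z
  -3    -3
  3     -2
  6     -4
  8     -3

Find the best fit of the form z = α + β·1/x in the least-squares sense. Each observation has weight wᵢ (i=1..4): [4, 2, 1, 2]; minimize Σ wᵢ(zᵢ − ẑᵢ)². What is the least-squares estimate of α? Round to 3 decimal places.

Setting ∂/∂α … = 0 gives: 9·α + (-1/4)·β = -26;  (-1/4)·α + (209/288)·β = 5/4.
det = 9·(209/288) − (-1/4)² = 207/32.
α = ((-26)·(209/288) − (-1/4)·(5/4))/(207/32) = -5344/1863; β = (9·(5/4) − (-1/4)·(-26))/(207/32) = 152/207.

α = -2.868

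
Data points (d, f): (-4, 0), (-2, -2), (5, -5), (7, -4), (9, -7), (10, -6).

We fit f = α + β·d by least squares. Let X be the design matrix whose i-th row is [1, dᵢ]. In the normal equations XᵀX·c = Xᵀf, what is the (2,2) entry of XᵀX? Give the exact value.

Row 2 ↔ basis d, column 2 ↔ basis d, so (XᵀX)_{2,2} = Σᵢ (d)·(d) = (-4)·(-4) + (-2)·(-2) + (5)·(5) + (7)·(7) + (9)·(9) + (10)·(10) = 275.

275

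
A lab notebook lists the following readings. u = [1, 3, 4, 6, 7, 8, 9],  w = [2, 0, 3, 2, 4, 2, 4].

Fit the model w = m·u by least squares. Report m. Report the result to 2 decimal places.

Compute the Gram sums: Σu·u = 256.
Right-hand side: Σu·w = 106.
XᵀX·[m]ᵀ = Xᵀw becomes [[256]]·[m]ᵀ = [106]ᵀ.
Hence m = 106 / 256 ≈ 0.414062.

m = 0.41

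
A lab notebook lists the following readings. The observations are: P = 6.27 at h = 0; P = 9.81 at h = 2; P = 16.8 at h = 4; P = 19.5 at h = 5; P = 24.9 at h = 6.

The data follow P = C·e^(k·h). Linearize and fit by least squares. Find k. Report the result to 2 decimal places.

k = 0.23

Linearized form: ln P = k·h + ln C. From the 5 transformed points,
Σh = 17.0000, Σ(h)² = 81.0000, Σln P = 13.1258, Σh·ln P = 49.9936.
Equations: 81.0000·k + 17.0000·ln C = 49.9936;  17.0000·k + 5·ln C = 13.1258.
Δ = 81.0000·5 − (17.0000)² = 116.0000; k = (49.9936·5 − 17.0000·13.1258)/116.0000 = 0.23128, ln C = (81.0000·13.1258 − 17.0000·49.9936)/116.0000 = 1.83881.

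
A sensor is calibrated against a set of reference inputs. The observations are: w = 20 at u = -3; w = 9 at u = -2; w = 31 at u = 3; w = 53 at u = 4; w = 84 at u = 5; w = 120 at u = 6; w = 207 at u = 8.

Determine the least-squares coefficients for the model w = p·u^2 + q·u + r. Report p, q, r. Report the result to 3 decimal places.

p = 3.046, q = 1.718, r = -1.219

Entries of XᵀX: Σu^2·u^2 = 6451, Σu^2·u = 909, Σu^2 = 163, Σu·u = 163, Σu = 21, Σ1 = 7.
Right-hand side: Σu^2·w = 21011, Σu·w = 3023, Σw = 524.
So XᵀX·[p, q, r]ᵀ = Xᵀw: [[6451, 909, 163]; [909, 163, 21]; [163, 21, 7]]·[p, q, r]ᵀ = [21011, 3023, 524]ᵀ.
Row-reducing yields p = 7919/2600, q = 22331/13000, r = -1981/1625.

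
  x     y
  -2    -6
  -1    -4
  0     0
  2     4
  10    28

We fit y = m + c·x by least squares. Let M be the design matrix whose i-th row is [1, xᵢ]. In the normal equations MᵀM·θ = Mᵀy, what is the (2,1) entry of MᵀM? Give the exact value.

Row 2 ↔ basis x, column 1 ↔ basis 1, so (MᵀM)_{2,1} = Σᵢ x = (-2)·(1) + (-1)·(1) + (0)·(1) + (2)·(1) + (10)·(1) = 9.

9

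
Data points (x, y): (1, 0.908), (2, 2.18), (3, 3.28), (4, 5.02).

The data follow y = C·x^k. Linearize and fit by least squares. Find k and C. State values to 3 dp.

Linearized form: ln y = k·ln x + ln C. From the 4 transformed points,
AᵀA = [[3.6092, 3.1781]; [3.1781, 4]], rhs = [4.0819, 3.4841]ᵀ  (here Σln x = 3.1781, Σ(ln x)² = 3.6092, Σln y = 3.4841, Σln x·ln y = 4.0819).
Δ = 3.6092·4 − (3.1781)² = 4.3368; k = (4.0819·4 − 3.1781·3.4841)/4.3368 = 1.21167, ln C = (3.6092·3.4841 − 3.1781·4.0819)/4.3368 = -0.09167, so C = exp(-0.09167) = 0.91241.

k = 1.212, C = 0.912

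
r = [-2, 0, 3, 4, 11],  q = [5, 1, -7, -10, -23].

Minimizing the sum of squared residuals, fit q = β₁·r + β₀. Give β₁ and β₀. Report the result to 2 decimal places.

The normal system MᵀM·[β₁, β₀]ᵀ = Mᵀq is [[150, 16]; [16, 5]]·[β₁, β₀]ᵀ = [-324, -34]ᵀ.
Eliminating β₀: 5·(row 1) − 16·(row 2) gives 494·β₁ = 5·(-324) − 16·(-34) = -1076, so β₁ = -538/247.
Then β₀ = ((-34) − 16·(-538/247))/5 = 42/247.

β₁ = -2.18, β₀ = 0.17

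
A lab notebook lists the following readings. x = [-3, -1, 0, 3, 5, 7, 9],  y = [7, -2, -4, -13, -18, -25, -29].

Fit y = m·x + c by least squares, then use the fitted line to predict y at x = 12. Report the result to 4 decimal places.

ŷ = -38.9144

Setting ∂/∂m … = 0 gives: 174·m + 20·c = -584;  20·m + 7·c = -84.
det = 174·7 − 20² = 818.
m = ((-584)·7 − 20·(-84))/818 = -1204/409; c = (174·(-84) − 20·(-584))/818 = -1468/409.
At x = 12: ŷ = (-1204/409)·(12) + (-1468/409)·(1) = -15916/409.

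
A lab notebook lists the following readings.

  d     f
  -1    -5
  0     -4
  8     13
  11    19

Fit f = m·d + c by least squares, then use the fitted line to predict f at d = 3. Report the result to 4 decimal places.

From the data, Σd·d = 186, Σd = 18, Σ1 = 4.
Right-hand side: Σd·f = 318, Σf = 23.
AᵀA·[m, c]ᵀ = Aᵀf becomes [[186, 18]; [18, 4]]·[m, c]ᵀ = [318, 23]ᵀ.
det = 186·4 − 18² = 420.
m = (318·4 − 18·23)/420 = 143/70; c = (186·23 − 18·318)/420 = -241/70.
At d = 3: f̂ = (143/70)·(3) + (-241/70)·(1) = 94/35.

f̂ = 2.6857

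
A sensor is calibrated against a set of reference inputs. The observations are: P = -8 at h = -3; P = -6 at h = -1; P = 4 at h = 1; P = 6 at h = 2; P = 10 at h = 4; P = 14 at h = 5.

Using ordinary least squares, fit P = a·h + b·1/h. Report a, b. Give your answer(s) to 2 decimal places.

The normal equations are: 56·a + 6·b = 156;  6·a + (8869/3600)·b = 629/30.
det = 56·(8869/3600) − 6² = 45883/450.
a = (156·(8869/3600) − 6·(629/30))/(45883/450) = 232671/91766; b = (56·(629/30) − 6·156)/(45883/450) = 107160/45883.

a = 2.54, b = 2.34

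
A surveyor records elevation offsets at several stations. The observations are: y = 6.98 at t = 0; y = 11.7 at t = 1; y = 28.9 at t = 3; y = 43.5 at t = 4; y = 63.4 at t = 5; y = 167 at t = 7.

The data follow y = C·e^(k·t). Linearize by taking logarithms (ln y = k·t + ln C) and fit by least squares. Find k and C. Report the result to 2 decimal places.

Taking logs, ln y = k·t + ln C, so regress ln y on t.
XᵀX = [[100.0000, 20.0000]; [20.0000, 6]], rhs = [84.2154, 20.8067]ᵀ  (here Σt = 20.0000, Σ(t)² = 100.0000, Σln y = 20.8067, Σt·ln y = 84.2154).
Solving (det = 200.0000): k = 0.44579, ln C = 1.98181, so C = exp(1.98181) = 7.25583.

k = 0.45, C = 7.26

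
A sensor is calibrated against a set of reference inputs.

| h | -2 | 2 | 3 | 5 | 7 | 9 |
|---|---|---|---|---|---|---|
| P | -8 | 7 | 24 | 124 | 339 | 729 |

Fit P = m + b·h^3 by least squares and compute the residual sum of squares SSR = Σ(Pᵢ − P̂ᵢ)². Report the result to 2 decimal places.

SSR = 13.35

Entries of AᵀA: Σ1 = 6, Σh^3 = 1224, Σh^3·h^3 = 665572.
For AᵀP: ΣP = 1215, Σh^3·P = 663986.
Δ = 6·665572 − 1224² = 2495256.
m = (1215·665572 − 1224·663986)/2495256 = -337407/207938; b = (6·663986 − 1224·1215)/2495256 = 208063/207938.
Residuals: 338407/207938, 128469/207938, -144891/103969, 56922/103969, -268610/103969, 123141/103969; SSR = 2775913/207938.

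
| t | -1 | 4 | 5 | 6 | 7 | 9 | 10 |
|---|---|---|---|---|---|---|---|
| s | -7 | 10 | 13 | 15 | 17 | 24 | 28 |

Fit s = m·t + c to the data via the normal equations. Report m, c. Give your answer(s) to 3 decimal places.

The normal system AᵀA·[m, c]ᵀ = Aᵀs is [[308, 40]; [40, 7]]·[m, c]ᵀ = [817, 100]ᵀ.
det = 308·7 − 40² = 556.
m = (817·7 − 40·100)/556 = 1719/556; c = (308·100 − 40·817)/556 = -470/139.

m = 3.092, c = -3.381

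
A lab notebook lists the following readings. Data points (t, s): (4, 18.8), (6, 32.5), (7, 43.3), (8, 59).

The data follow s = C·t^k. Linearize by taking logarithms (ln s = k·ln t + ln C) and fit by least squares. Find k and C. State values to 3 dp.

k = 1.606, C = 1.959

With ln sᵢ as the transformed response and ln tᵢ as the regressor:
Sums: Σln t = 7.2034, Σ(ln t)² = 13.2429, Σln s = 14.2608, Σln t·ln s = 26.1162.
Normal system: [[13.2429, 7.2034]; [7.2034, 4]]·[k, ln C]ᵀ = [26.1162, 14.2608]ᵀ.
Slope k = (n·Σln t·ln s − Σln t·Σln s)/(n·Σ(ln t)² − (Σln t)²) = (4·26.1162 − 7.2034·14.2608)/1.0824 = 1.60633; ln C = (Σln s − k·Σln t)/n = 0.67244, so C = exp(0.67244) = 1.95902.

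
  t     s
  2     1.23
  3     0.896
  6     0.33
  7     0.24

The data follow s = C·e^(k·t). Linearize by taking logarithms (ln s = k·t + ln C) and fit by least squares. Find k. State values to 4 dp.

Let Y = ln s. Fitting Y = k·t + ln C by least squares:
AᵀA = [[98.0000, 18.0000]; [18.0000, 4]], rhs = [-16.5572, -2.4386]ᵀ  (here Σt = 18.0000, Σ(t)² = 98.0000, Σln s = -2.4386, Σt·ln s = -16.5572).
Solving (det = 68.0000): k = -0.32845, ln C = 0.86837.

k = -0.3284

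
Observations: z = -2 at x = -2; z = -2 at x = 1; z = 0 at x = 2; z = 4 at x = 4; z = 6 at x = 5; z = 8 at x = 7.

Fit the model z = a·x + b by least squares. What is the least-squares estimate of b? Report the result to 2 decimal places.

Forming MᵀM = [[99, 17]; [17, 6]] and Mᵀz = [104, 14]ᵀ gives MᵀM·[a, b]ᵀ = Mᵀz.
det = 99·6 − 17² = 305.
a = (104·6 − 17·14)/305 = 386/305; b = (99·14 − 17·104)/305 = -382/305.

b = -1.25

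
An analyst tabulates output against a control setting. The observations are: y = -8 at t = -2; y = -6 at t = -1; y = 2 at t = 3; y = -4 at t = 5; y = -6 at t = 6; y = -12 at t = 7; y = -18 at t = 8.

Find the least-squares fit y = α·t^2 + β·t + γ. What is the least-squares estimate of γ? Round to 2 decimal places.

Normal-equation sums: Σt^2·t^2 = 8516, Σt^2·t = 1214, Σt^2 = 188, Σt·t = 188, Σt = 26, Σ1 = 7.
Right-hand side: Σt^2·y = -2076, Σt·y = -256, Σy = -52.
AᵀA·[α, β, γ]ᵀ = Aᵀy becomes [[8516, 1214, 188]; [1214, 188, 26]; [188, 26, 7]]·[α, β, γ]ᵀ = [-2076, -256, -52]ᵀ.
Row-reducing yields α = -10396/17853, β = 46366/17853, γ = -8544/5951.

γ = -1.44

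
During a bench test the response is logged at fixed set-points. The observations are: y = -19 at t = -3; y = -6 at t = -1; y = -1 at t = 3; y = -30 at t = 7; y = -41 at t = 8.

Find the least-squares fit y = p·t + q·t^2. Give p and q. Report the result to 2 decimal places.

p = 3.15, q = -1.05

Normal-equation sums: Σt·t = 132, Σt·t^2 = 854, Σt^2·t^2 = 6660.
For Xᵀy: Σt·y = -478, Σt^2·y = -4280.
Determinant 132·6660 − 854² = 149804.
p = ((-478)·6660 − 854·(-4280))/149804 = 117910/37451; q = (132·(-4280) − 854·(-478))/149804 = -39187/37451.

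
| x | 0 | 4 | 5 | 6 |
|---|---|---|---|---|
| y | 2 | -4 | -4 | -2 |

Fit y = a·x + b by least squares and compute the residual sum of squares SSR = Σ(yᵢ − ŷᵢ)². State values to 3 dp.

SSR = 8.386

MᵀM·[a, b]ᵀ = Mᵀy reads: 77·a + 15·b = -48;  15·a + 4·b = -8.
(Σx·x = 77, Σx = 15, Σ1 = 4, Σx·y = -48, Σy = -8.)
Eliminating b: 4·(row 1) − 15·(row 2) gives 83·a = 4·(-48) − 15·(-8) = -72, so a = -72/83.
Then b = ((-8) − 15·(-72/83))/4 = 104/83.
Residuals: 62/83, -148/83, -76/83, 162/83; SSR = 696/83.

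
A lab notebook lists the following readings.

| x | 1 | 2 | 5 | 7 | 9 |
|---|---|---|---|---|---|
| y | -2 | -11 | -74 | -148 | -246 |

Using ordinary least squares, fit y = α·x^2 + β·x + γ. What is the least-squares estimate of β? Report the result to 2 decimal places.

β = 0.63

Compute the Gram sums: Σx^2·x^2 = 9604, Σx^2·x = 1206, Σx^2 = 160, Σx·x = 160, Σx = 24, Σ1 = 5.
Right-hand side: Σx^2·y = -29074, Σx·y = -3644, Σy = -481.
Solving the 3×3 system (Gaussian elimination) gives α = -35170/11299, β = 7099/11299, γ = 4401/11299.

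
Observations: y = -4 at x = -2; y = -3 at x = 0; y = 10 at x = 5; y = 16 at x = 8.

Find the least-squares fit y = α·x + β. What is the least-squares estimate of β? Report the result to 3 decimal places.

With design matrix A, AᵀA = [[93, 11]; [11, 4]] and Aᵀy = [186, 19]ᵀ.
det = 93·4 − 11² = 251.
α = (186·4 − 11·19)/251 = 535/251; β = (93·19 − 11·186)/251 = -279/251.

β = -1.112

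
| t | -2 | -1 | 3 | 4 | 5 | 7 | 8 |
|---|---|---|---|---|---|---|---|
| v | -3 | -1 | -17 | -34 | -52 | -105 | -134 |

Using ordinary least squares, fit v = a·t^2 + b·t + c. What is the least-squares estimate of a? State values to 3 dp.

a = -2.052

The normal equations are: 7476·a + 1062·b + 168·c = -15731;  1062·a + 168·b + 24·c = -2247;  168·a + 24·b + 7·c = -346.
Inverting the 3×3 Gram matrix, [a, b, c]ᵀ = [-141275/68838, -2421/3278, 27058/11473]ᵀ.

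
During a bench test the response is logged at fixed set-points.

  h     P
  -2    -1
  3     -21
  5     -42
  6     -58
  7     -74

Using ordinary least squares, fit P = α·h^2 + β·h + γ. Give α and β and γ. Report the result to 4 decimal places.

From the data, Σh^2·h^2 = 4419, Σh^2·h = 703, Σh^2 = 123, Σh·h = 123, Σh = 19, Σ1 = 5.
For AᵀP: Σh^2·P = -6957, Σh·P = -1137, ΣP = -196.
Normal equations: [[4419, 703, 123]; [703, 123, 19]; [123, 19, 5]]·[α, β, γ]ᵀ = [-6957, -1137, -196]ᵀ.
Row-reducing yields α = -20095/19084, β = -54141/19084, γ = -12005/4771.

α = -1.0530, β = -2.8370, γ = -2.5162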